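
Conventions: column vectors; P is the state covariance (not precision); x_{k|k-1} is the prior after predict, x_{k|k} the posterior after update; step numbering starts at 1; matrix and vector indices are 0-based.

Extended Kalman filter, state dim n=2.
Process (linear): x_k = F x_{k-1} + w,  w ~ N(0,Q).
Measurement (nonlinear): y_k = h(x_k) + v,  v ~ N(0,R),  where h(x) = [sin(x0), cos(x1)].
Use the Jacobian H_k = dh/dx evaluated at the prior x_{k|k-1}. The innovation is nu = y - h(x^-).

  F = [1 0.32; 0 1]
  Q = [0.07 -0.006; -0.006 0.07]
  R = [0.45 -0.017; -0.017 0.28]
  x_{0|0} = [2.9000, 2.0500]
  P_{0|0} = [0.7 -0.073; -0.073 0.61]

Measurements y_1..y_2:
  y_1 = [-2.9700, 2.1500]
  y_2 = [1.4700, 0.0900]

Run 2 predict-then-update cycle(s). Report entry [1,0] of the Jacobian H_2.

step 1: x^-=[3.5560, 2.0500]  P^-=[0.7857 0.1162; 0.1162 0.6800]  H_jac=[-0.9154 0.0000; 0.0000 -0.8874]  S=[1.1084 0.0774; 0.0774 0.8154]  K=[-0.6444 -0.0653; -0.0446 -0.7357]  nu=[-2.5674, 2.6111]  x^+=[5.0398, 0.2434]  P^+=[0.3156 0.0083; 0.0083 0.2313]
step 2: x^-=[5.1177, 0.2434]  P^-=[0.4145 0.0763; 0.0763 0.3013]  H_jac=[0.3943 0.0000; 0.0000 -0.2410]  S=[0.5144 -0.0242; -0.0242 0.2975]  K=[0.3160 -0.0360; 0.0471 -0.2403]  nu=[2.3890, -0.8805]  x^+=[5.9044, 0.5676]  P^+=[0.3622 0.0642; 0.0642 0.2824]

H_jac[1,0] = 0.0000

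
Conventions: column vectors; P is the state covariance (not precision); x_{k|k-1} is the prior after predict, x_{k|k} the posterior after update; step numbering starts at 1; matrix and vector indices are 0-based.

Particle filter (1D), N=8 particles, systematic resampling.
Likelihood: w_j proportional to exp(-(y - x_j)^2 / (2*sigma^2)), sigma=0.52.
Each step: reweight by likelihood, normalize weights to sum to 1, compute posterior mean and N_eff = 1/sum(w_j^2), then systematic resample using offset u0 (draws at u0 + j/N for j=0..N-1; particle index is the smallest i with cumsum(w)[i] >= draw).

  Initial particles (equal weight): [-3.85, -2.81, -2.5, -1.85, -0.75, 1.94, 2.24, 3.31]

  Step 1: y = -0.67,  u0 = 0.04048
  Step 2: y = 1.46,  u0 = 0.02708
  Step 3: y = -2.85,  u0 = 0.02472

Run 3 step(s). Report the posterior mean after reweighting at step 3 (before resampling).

post_mean = -0.7500

step 1: w=[0.0000, 0.0002, 0.0019, 0.0714, 0.9265, 0.0000, 0.0000, 0.0000]  mean=-0.8323  Neff=1.1581  idx=[3, 4, 4, 4, 4, 4, 4, 4]
step 2: w=[0.0000, 0.1429, 0.1429, 0.1429, 0.1429, 0.1429, 0.1429, 0.1429]  mean=-0.7500  Neff=7.0000  idx=[1, 2, 2, 3, 4, 5, 6, 7]
step 3: w=[0.1250, 0.1250, 0.1250, 0.1250, 0.1250, 0.1250, 0.1250, 0.1250]  mean=-0.7500  Neff=8.0000  idx=[0, 1, 2, 3, 4, 5, 6, 7]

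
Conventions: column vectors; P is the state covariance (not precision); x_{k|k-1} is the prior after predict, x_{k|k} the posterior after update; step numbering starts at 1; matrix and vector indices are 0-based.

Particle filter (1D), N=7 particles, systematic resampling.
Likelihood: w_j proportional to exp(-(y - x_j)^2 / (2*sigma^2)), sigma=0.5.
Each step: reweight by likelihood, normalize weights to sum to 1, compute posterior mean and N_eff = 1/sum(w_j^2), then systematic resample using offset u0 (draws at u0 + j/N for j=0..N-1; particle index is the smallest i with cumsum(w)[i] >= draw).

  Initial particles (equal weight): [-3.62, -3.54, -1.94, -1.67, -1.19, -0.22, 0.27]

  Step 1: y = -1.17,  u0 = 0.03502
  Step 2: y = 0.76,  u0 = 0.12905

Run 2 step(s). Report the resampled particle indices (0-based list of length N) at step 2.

step 1: w=[0.0000, 0.0000, 0.1461, 0.2900, 0.4777, 0.0786, 0.0076]  mean=-1.3515  Neff=2.9420  idx=[2, 3, 3, 4, 4, 4, 4]
step 2: w=[0.0002, 0.0037, 0.0037, 0.2481, 0.2481, 0.2481, 0.2481]  mean=-1.1937  Neff=4.0613  idx=[3, 4, 4, 5, 5, 6, 6]

resampled_idx = [3, 4, 4, 5, 5, 6, 6]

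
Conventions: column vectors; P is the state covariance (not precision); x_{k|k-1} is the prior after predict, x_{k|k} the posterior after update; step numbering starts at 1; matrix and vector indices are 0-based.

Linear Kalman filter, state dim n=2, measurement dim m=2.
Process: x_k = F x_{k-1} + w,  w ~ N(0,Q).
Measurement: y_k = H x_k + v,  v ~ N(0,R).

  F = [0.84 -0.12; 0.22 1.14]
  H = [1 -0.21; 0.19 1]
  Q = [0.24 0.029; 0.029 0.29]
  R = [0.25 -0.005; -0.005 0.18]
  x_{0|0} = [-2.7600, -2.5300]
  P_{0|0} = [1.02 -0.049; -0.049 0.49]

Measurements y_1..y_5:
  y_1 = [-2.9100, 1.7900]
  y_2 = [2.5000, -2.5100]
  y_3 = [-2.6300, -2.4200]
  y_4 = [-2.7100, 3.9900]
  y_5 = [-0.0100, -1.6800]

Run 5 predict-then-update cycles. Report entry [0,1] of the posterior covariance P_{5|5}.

P_post[0,1] = -0.0016

step 1: x^-=[-2.0148, -3.4914]  P^-=[0.9766 0.1048; 0.1048 0.9516]  S=[1.2246 0.0814; 0.0814 1.2067]  K=[0.7670 0.1889; -0.1317 0.8140]  nu=[-1.6284, 5.6642]  x^+=[-2.1936, 1.3336]  P^+=[0.1896 -0.0058; -0.0058 0.1483]
step 2: x^-=[-2.0027, 1.0377]  P^-=[0.3771 0.0383; 0.0383 0.4890]  S=[0.6326 0.0007; 0.0007 0.6971]  K=[0.5832 0.1571; -0.1026 0.7119]  nu=[4.7206, -3.1672]  x^+=[0.2529, -1.7015]  P^+=[0.1446 -0.0021; -0.0021 0.1291]
step 3: x^-=[0.4166, -1.8841]  P^-=[0.3443 0.0361; 0.0361 0.4637]  S=[0.5996 -0.0023; -0.0023 0.6698]  K=[0.5622 0.1535; -0.0995 0.7021]  nu=[-3.4423, -0.6151]  x^+=[-1.6129, -1.9734]  P^+=[0.1394 -0.0017; -0.0017 0.1272]
step 4: x^-=[-1.1181, -2.6046]  P^-=[0.3405 0.0358; 0.0358 0.4612]  S=[0.5958 -0.0028; -0.0028 0.6671]  K=[0.5596 0.1530; -0.0992 0.7011]  nu=[-2.1389, 6.8070]  x^+=[-1.2736, 2.3803]  P^+=[0.1388 -0.0016; -0.0016 0.1270]
step 5: x^-=[-1.3555, 2.4333]  P^-=[0.3401 0.0358; 0.0358 0.4610]  S=[0.5954 -0.0029; -0.0029 0.6668]  K=[0.5593 0.1529; -0.0992 0.7010]  nu=[1.8565, -3.8558]  x^+=[-0.9067, -0.4538]  P^+=[0.1387 -0.0016; -0.0016 0.1270]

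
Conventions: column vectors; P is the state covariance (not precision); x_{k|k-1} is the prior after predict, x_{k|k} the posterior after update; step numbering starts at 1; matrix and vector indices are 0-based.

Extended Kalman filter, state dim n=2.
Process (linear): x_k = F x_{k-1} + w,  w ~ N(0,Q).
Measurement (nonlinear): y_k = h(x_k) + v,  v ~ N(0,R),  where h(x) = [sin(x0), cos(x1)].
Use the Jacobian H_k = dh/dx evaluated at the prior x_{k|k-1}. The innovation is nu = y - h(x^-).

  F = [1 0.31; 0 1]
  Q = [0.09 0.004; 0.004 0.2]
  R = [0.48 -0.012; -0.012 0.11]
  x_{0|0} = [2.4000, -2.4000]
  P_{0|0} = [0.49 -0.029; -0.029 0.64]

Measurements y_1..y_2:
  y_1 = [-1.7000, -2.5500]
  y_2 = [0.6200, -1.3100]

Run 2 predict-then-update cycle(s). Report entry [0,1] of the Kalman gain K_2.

step 1: x^-=[1.6560, -2.4000]  P^-=[0.6235 0.1734; 0.1734 0.8400]  H_jac=[-0.0851 0.0000; 0.0000 0.6755]  S=[0.4845 -0.0220; -0.0220 0.4933]  K=[-0.0989 0.2330; 0.0217 1.1513]  nu=[-2.6964, -1.8126]  x^+=[1.5004, -4.5454]  P^+=[0.5910 0.0397; 0.0397 0.1871]
step 2: x^-=[0.0913, -4.5454]  P^-=[0.7236 0.1017; 0.1017 0.3871]  H_jac=[0.9958 0.0000; 0.0000 -0.9861]  S=[1.1976 -0.1119; -0.1119 0.4864]  K=[0.5952 -0.0693; 0.0115 -0.7821]  nu=[0.5288, -1.1438]  x^+=[0.4853, -3.6447]  P^+=[0.2877 0.0150; 0.0150 0.0874]

K[0,1] = -0.0693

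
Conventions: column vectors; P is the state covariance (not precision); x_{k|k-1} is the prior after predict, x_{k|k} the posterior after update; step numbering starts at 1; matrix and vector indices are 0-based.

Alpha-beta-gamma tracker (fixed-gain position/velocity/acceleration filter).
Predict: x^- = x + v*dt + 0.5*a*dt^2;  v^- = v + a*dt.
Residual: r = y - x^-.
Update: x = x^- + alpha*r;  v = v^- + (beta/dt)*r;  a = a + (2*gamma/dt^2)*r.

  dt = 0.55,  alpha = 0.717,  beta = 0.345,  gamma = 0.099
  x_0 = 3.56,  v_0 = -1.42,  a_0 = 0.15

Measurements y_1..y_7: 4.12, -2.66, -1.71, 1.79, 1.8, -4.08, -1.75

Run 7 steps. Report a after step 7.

a_post = 0.1243

step 1: x_pred=2.8017  r=1.3183  x^+=3.7469  v^+=-0.5106  a^+=1.0129
step 2: x_pred=3.6193  r=-6.2793  x^+=-0.8830  v^+=-3.8923  a^+=-3.0972
step 3: x_pred=-3.4922  r=1.7822  x^+=-2.2144  v^+=-4.4779  a^+=-1.9307
step 4: x_pred=-4.9692  r=6.7592  x^+=-0.1229  v^+=-1.2999  a^+=2.4935
step 5: x_pred=-0.4606  r=2.2606  x^+=1.1602  v^+=1.4896  a^+=3.9732
step 6: x_pred=2.5805  r=-6.6605  x^+=-2.1951  v^+=-0.5031  a^+=-0.3864
step 7: x_pred=-2.5302  r=0.7802  x^+=-1.9708  v^+=-0.2262  a^+=0.1243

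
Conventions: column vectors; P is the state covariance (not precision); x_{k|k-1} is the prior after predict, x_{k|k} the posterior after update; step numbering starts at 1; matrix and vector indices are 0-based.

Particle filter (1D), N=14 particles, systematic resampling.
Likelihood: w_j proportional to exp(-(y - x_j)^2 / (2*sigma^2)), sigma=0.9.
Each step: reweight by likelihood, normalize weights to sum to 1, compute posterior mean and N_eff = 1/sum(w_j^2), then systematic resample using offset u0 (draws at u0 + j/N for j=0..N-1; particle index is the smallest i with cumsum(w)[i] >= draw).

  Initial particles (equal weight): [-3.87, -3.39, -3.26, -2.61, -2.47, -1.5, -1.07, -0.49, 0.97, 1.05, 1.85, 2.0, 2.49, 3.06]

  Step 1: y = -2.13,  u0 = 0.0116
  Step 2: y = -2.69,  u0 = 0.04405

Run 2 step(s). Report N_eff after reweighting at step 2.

step 1: w=[0.0362, 0.0881, 0.1067, 0.2036, 0.2186, 0.1837, 0.1173, 0.0446, 0.0006, 0.0005, 0.0000, 0.0000, 0.0000, 0.0000]  mean=-2.2799  Neff=6.2811  idx=[0, 1, 2, 2, 3, 3, 4, 4, 4, 5, 5, 5, 6, 6]
step 2: w=[0.0453, 0.0790, 0.0875, 0.0875, 0.1065, 0.1065, 0.1038, 0.1038, 0.1038, 0.0446, 0.0446, 0.0446, 0.0212, 0.0212]  mean=-2.5851  Neff=11.6953  idx=[0, 1, 2, 3, 4, 4, 5, 6, 6, 7, 8, 9, 10, 12]

N_eff = 11.6953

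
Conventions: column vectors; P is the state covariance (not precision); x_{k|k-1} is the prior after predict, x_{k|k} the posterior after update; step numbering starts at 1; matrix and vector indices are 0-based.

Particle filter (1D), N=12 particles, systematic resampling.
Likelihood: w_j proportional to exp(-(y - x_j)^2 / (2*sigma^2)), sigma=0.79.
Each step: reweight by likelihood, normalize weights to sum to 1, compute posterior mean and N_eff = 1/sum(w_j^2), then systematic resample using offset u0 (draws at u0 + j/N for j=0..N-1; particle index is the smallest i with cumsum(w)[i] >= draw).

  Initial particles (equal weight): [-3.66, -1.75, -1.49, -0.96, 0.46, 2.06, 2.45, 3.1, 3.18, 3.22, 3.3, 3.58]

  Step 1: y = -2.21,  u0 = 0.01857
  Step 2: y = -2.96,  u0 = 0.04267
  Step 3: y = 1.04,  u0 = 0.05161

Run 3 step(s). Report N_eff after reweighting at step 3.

step 1: w=[0.0938, 0.4265, 0.3336, 0.1445, 0.0017, 0.0000, 0.0000, 0.0000, 0.0000, 0.0000, 0.0000, 0.0000]  mean=-1.7245  Neff=3.0975  idx=[0, 1, 1, 1, 1, 1, 1, 2, 2, 2, 2, 3]
step 2: w=[0.2058, 0.0943, 0.0943, 0.0943, 0.0943, 0.0943, 0.0943, 0.0540, 0.0540, 0.0540, 0.0540, 0.0124]  mean=-2.0772  Neff=9.2980  idx=[0, 0, 1, 1, 2, 3, 4, 5, 6, 7, 8, 10]
step 3: w=[0.0000, 0.0000, 0.0622, 0.0622, 0.0622, 0.0622, 0.0622, 0.0622, 0.0622, 0.1883, 0.1883, 0.1883]  mean=-1.6031  Neff=7.4962  idx=[2, 4, 5, 6, 8, 9, 9, 10, 10, 10, 11, 11]

N_eff = 7.4962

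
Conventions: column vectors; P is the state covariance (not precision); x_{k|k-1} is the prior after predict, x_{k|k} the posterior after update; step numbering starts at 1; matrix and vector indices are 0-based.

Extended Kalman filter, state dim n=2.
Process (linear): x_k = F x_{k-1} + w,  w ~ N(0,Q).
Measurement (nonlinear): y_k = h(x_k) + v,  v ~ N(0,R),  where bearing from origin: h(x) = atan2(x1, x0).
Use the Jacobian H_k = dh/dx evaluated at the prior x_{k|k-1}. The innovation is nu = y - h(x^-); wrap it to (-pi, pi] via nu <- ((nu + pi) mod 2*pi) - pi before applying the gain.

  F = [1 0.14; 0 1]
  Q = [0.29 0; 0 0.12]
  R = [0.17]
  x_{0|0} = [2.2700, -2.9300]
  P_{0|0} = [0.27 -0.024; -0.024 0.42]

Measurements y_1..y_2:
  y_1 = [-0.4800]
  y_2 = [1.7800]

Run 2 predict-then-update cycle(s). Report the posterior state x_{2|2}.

x_post = [4.1250, -1.3636]

step 1: x^-=[1.8598, -2.9300]  P^-=[0.5615 0.0348; 0.0348 0.5400]  H_jac=[0.2433 0.1544]  S=[0.2187]  K=[0.6491; 0.4199]  nu=[0.5252]  x^+=[2.2007, -2.7094]  P^+=[0.4694 -0.0248; -0.0248 0.5014]
step 2: x^-=[1.8214, -2.7094]  P^-=[0.7622 0.0454; 0.0454 0.6214]  H_jac=[0.2542 0.1709]  S=[0.2413]  K=[0.8350; 0.4878]  nu=[2.7589]  x^+=[4.1250, -1.3636]  P^+=[0.5940 -0.0529; -0.0529 0.5640]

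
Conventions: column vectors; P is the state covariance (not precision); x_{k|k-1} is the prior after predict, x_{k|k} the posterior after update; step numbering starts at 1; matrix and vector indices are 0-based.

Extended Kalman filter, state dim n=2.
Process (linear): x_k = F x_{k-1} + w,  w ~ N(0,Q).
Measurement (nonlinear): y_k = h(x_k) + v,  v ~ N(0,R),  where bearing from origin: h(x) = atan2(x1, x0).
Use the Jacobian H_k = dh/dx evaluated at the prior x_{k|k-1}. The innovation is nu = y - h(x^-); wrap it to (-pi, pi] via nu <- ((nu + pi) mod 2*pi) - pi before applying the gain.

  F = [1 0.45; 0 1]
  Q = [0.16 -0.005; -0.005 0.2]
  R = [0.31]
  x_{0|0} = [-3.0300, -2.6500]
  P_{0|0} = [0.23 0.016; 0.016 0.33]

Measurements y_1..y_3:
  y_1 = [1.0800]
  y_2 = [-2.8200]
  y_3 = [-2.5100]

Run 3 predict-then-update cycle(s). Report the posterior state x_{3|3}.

step 1: x^-=[-4.2225, -2.6500]  P^-=[0.4712 0.1595; 0.1595 0.5300]  H_jac=[0.1066 -0.1699]  S=[0.3249]  K=[0.0712; -0.2248]  nu=[-2.6221]  x^+=[-4.4093, -2.0605]  P^+=[0.4696 0.1647; 0.1647 0.5136]
step 2: x^-=[-5.3365, -2.0605]  P^-=[0.8818 0.3908; 0.3908 0.7136]  H_jac=[0.0630 -0.1631]  S=[0.3244]  K=[-0.0253; -0.2828]  nu=[-0.0469]  x^+=[-5.3354, -2.0472]  P^+=[0.8816 0.3885; 0.3885 0.6876]
step 3: x^-=[-6.2566, -2.0472]  P^-=[1.5305 0.6929; 0.6929 0.8876]  H_jac=[0.0472 -0.1444]  S=[0.3225]  K=[-0.0860; -0.2959]  nu=[0.3154]  x^+=[-6.2837, -2.1405]  P^+=[1.5281 0.6847; 0.6847 0.8594]

x_post = [-6.2837, -2.1405]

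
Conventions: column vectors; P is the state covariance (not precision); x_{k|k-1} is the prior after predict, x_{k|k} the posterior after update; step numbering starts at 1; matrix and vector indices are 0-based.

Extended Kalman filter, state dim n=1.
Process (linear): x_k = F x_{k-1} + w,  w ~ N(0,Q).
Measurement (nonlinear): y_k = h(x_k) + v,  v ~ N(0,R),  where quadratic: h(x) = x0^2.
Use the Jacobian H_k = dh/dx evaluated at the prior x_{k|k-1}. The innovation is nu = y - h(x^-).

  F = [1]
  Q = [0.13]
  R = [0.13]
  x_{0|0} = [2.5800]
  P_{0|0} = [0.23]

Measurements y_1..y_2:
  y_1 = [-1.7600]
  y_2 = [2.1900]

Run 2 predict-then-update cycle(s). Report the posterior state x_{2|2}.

step 1: x^-=[2.5800]  P^-=[0.3600]  H_jac=[5.1600]  S=[9.7152]  K=[0.1912]  nu=[-8.4164]  x^+=[0.9707]  P^+=[0.0048]
step 2: x^-=[0.9707]  P^-=[0.1348]  H_jac=[1.9415]  S=[0.6382]  K=[0.4101]  nu=[1.2477]  x^+=[1.4825]  P^+=[0.0275]

x_post = [1.4825]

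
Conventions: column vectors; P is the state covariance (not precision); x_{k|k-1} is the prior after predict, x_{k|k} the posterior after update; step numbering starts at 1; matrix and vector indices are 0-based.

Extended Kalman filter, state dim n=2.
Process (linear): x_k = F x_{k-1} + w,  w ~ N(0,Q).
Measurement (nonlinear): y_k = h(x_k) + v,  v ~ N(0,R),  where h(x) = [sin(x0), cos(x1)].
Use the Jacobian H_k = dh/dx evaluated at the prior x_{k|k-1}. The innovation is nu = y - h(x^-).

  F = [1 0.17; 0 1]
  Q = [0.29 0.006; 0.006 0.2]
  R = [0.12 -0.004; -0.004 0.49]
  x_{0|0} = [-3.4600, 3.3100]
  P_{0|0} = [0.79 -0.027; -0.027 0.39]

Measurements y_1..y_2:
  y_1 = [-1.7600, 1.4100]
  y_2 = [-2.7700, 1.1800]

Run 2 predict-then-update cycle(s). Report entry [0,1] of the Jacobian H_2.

step 1: x^-=[-2.8973, 3.3100]  P^-=[1.0821 0.0453; 0.0453 0.5900]  H_jac=[-0.9703 0.0000; 0.0000 0.1676]  S=[1.1388 -0.0114; -0.0114 0.5066]  K=[-0.9221 -0.0057; -0.0367 0.1944]  nu=[-1.5181, 2.3959]  x^+=[-1.5112, 3.8314]  P^+=[0.1140 0.0053; 0.0053 0.5692]
step 2: x^-=[-0.8598, 3.8314]  P^-=[0.4223 0.1081; 0.1081 0.7692]  H_jac=[0.6526 0.0000; 0.0000 0.6364]  S=[0.2998 0.0409; 0.0409 0.8015]  K=[0.9137 0.0392; 0.1530 0.6029]  nu=[-2.0123, 1.9514]  x^+=[-2.6220, 4.6999]  P^+=[0.1678 0.0244; 0.0244 0.4633]

H_jac[0,1] = 0.0000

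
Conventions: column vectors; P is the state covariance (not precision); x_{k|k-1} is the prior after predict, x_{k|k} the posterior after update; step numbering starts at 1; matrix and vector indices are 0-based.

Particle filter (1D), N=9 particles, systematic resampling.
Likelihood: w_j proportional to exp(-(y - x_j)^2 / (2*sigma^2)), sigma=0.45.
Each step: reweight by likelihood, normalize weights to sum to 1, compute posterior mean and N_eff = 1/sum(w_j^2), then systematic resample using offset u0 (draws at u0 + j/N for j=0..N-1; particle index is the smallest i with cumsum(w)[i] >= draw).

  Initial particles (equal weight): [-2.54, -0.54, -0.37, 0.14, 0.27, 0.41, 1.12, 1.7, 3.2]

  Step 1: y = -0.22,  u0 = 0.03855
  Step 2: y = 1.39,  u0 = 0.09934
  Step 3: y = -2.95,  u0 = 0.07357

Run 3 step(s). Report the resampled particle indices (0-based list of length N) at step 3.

step 1: w=[0.0000, 0.2292, 0.2791, 0.2143, 0.1631, 0.1108, 0.0035, 0.0000, 0.0000]  mean=-0.1036  Neff=4.6459  idx=[1, 1, 2, 2, 2, 3, 3, 4, 5]
step 2: w=[0.0006, 0.0006, 0.0026, 0.0026, 0.0026, 0.1157, 0.1157, 0.2477, 0.5119]  mean=0.3056  Neff=2.8557  idx=[5, 6, 7, 7, 8, 8, 8, 8, 8]
step 3: w=[0.4289, 0.4289, 0.0566, 0.0566, 0.0058, 0.0058, 0.0058, 0.0058, 0.0058]  mean=0.1626  Neff=2.6707  idx=[0, 0, 0, 0, 1, 1, 1, 1, 3]

resampled_idx = [0, 0, 0, 0, 1, 1, 1, 1, 3]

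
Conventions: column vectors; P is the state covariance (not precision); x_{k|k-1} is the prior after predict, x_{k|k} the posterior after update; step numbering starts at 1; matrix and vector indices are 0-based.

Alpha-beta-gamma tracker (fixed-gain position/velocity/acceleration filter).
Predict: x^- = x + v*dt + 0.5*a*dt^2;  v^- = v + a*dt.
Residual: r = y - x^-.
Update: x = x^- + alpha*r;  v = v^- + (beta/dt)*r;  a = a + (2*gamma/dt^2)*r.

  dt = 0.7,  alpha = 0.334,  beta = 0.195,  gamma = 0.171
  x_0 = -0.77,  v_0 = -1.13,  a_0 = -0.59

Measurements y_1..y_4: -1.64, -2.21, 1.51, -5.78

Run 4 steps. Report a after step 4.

step 1: x_pred=-1.7055  r=0.0655  x^+=-1.6837  v^+=-1.5247  a^+=-0.5442
step 2: x_pred=-2.8843  r=0.6743  x^+=-2.6591  v^+=-1.7179  a^+=-0.0736
step 3: x_pred=-3.8796  r=5.3896  x^+=-2.0795  v^+=-0.2680  a^+=3.6881
step 4: x_pred=-1.3635  r=-4.4165  x^+=-2.8386  v^+=1.0834  a^+=0.6056

a_post = 0.6056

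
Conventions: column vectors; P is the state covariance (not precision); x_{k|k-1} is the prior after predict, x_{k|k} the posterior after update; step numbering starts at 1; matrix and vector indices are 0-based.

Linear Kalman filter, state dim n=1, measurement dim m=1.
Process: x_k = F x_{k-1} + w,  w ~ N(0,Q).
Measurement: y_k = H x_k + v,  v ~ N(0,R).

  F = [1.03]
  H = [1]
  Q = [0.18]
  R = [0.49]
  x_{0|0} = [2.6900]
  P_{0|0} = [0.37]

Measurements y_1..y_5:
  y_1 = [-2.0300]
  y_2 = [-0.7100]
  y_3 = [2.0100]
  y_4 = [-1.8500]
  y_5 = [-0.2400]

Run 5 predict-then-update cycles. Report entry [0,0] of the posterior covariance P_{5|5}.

P_post[0,0] = 0.2264

step 1: x^-=[2.7707]  P^-=[0.5725]  S=[1.0625]  K=[0.5388]  nu=[-4.8007]  x^+=[0.1839]  P^+=[0.2640]
step 2: x^-=[0.1894]  P^-=[0.4601]  S=[0.9501]  K=[0.4843]  nu=[-0.8994]  x^+=[-0.2461]  P^+=[0.2373]
step 3: x^-=[-0.2535]  P^-=[0.4317]  S=[0.9217]  K=[0.4684]  nu=[2.2635]  x^+=[0.8067]  P^+=[0.2295]
step 4: x^-=[0.8309]  P^-=[0.4235]  S=[0.9135]  K=[0.4636]  nu=[-2.6809]  x^+=[-0.4120]  P^+=[0.2272]
step 5: x^-=[-0.4243]  P^-=[0.4210]  S=[0.9110]  K=[0.4621]  nu=[0.1843]  x^+=[-0.3391]  P^+=[0.2264]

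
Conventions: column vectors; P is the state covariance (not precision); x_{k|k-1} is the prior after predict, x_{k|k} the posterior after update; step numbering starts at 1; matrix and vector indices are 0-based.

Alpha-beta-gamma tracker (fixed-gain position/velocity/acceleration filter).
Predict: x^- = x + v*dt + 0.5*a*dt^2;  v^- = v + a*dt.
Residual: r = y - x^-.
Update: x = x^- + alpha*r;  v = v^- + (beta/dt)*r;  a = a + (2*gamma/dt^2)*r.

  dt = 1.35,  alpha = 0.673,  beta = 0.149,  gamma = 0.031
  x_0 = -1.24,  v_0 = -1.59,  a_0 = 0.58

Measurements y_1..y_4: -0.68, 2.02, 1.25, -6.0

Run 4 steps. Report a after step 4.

step 1: x_pred=-2.8580  r=2.1780  x^+=-1.3922  v^+=-0.5666  a^+=0.6541
step 2: x_pred=-1.5611  r=3.5811  x^+=0.8490  v^+=0.7117  a^+=0.7759
step 3: x_pred=2.5168  r=-1.2668  x^+=1.6642  v^+=1.6193  a^+=0.7328
step 4: x_pred=4.5181  r=-10.5181  x^+=-2.5606  v^+=1.4478  a^+=0.3750

a_post = 0.3750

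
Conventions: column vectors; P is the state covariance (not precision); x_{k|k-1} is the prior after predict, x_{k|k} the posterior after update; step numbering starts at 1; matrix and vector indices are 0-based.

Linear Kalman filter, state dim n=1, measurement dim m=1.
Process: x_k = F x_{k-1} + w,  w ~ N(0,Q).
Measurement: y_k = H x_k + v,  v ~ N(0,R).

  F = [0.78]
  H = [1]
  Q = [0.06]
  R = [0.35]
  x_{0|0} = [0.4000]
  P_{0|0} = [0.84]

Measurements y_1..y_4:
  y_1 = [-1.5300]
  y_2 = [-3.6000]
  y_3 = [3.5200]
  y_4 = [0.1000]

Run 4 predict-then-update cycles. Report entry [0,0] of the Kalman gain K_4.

step 1: x^-=[0.3120]  P^-=[0.5711]  S=[0.9211]  K=[0.6200]  nu=[-1.8420]  x^+=[-0.8300]  P^+=[0.2170]
step 2: x^-=[-0.6474]  P^-=[0.1920]  S=[0.5420]  K=[0.3543]  nu=[-2.9526]  x^+=[-1.6934]  P^+=[0.1240]
step 3: x^-=[-1.3209]  P^-=[0.1354]  S=[0.4854]  K=[0.2790]  nu=[4.8409]  x^+=[0.0297]  P^+=[0.0977]
step 4: x^-=[0.0232]  P^-=[0.1194]  S=[0.4694]  K=[0.2544]  nu=[0.0768]  x^+=[0.0427]  P^+=[0.0890]

K[0,0] = 0.2544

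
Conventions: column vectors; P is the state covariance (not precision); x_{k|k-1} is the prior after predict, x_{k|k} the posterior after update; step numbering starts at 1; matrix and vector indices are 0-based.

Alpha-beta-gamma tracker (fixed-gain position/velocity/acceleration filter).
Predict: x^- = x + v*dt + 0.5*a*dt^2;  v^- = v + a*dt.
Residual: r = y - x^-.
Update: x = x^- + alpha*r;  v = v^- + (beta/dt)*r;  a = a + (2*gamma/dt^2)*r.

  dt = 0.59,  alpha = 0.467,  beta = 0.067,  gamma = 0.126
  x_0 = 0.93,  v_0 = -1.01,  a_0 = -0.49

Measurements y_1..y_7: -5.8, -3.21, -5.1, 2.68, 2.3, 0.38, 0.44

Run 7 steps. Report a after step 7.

a_post = 10.4520

step 1: x_pred=0.2488  r=-6.0488  x^+=-2.5760  v^+=-1.9860  a^+=-4.8689
step 2: x_pred=-4.5952  r=1.3852  x^+=-3.9483  v^+=-4.7014  a^+=-3.8662
step 3: x_pred=-7.3950  r=2.2950  x^+=-6.3232  v^+=-6.7218  a^+=-2.2047
step 4: x_pred=-10.6728  r=13.3528  x^+=-4.4371  v^+=-6.5062  a^+=7.4618
step 5: x_pred=-6.9770  r=9.2770  x^+=-2.6447  v^+=-1.0503  a^+=14.1777
step 6: x_pred=-0.7967  r=1.1767  x^+=-0.2472  v^+=7.4481  a^+=15.0295
step 7: x_pred=6.7631  r=-6.3231  x^+=3.8102  v^+=15.5975  a^+=10.4520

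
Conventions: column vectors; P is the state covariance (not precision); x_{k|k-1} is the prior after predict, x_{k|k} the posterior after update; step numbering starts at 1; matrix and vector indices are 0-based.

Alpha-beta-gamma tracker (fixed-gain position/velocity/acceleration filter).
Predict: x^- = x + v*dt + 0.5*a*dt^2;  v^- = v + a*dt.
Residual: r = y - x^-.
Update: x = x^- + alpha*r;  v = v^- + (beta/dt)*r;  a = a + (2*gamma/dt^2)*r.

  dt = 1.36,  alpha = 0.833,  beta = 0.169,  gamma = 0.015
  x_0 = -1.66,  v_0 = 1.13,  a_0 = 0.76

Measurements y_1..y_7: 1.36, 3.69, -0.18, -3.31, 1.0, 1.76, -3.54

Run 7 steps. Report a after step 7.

a_post = 0.1898

step 1: x_pred=0.5796  r=0.7804  x^+=1.2297  v^+=2.2606  a^+=0.7727
step 2: x_pred=5.0186  r=-1.3286  x^+=3.9119  v^+=3.1463  a^+=0.7511
step 3: x_pred=8.8854  r=-9.0654  x^+=1.3339  v^+=3.0413  a^+=0.6041
step 4: x_pred=6.0287  r=-9.3387  x^+=-1.7504  v^+=2.7023  a^+=0.4526
step 5: x_pred=2.3433  r=-1.3433  x^+=1.2243  v^+=3.1509  a^+=0.4308
step 6: x_pred=5.9080  r=-4.1480  x^+=2.4527  v^+=3.2214  a^+=0.3635
step 7: x_pred=7.1700  r=-10.7100  x^+=-1.7514  v^+=2.3849  a^+=0.1898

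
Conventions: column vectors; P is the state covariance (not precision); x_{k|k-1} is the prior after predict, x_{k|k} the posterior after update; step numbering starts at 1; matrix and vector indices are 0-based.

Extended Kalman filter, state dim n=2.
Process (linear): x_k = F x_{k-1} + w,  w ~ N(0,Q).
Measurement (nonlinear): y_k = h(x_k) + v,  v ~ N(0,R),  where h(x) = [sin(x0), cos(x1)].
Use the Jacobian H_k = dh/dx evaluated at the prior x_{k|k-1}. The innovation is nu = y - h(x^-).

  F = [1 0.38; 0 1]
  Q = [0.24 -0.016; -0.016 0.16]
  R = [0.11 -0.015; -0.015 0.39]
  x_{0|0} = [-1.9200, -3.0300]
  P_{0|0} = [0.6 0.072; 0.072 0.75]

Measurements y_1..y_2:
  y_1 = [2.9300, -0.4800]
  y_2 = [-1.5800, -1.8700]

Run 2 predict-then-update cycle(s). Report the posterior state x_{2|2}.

x_post = [-7.8879, -3.2835]

step 1: x^-=[-3.0714, -3.0300]  P^-=[1.0030 0.3410; 0.3410 0.9100]  H_jac=[-0.9975 0.0000; 0.0000 0.1114]  S=[1.1081 -0.0529; -0.0529 0.4013]  K=[-0.9041 -0.0245; -0.2968 0.2134]  nu=[3.0001, 0.5138]  x^+=[-5.7965, -3.8108]  P^+=[0.0993 0.0359; 0.0359 0.7874]
step 2: x^-=[-7.2446, -3.8108]  P^-=[0.4803 0.3192; 0.3192 0.9474]  H_jac=[0.5724 0.0000; 0.0000 -0.6203]  S=[0.2674 -0.1283; -0.1283 0.7546]  K=[0.9826 -0.0953; 0.3369 -0.7216]  nu=[-0.7600, -1.0857]  x^+=[-7.8879, -3.2835]  P^+=[0.1913 0.0837; 0.0837 0.4618]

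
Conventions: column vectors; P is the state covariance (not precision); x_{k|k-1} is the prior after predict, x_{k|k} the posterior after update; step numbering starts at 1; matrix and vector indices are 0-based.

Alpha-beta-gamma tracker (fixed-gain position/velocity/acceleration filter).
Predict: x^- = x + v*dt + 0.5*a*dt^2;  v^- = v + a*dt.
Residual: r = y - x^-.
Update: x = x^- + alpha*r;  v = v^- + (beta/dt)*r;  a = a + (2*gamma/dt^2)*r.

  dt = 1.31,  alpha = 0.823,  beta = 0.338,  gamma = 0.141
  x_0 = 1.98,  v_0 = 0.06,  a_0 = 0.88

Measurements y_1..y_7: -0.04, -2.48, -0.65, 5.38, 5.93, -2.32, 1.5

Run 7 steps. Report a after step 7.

step 1: x_pred=2.8137  r=-2.8537  x^+=0.4651  v^+=0.4765  a^+=0.4111
step 2: x_pred=1.4420  r=-3.9220  x^+=-1.7858  v^+=0.0031  a^+=-0.2334
step 3: x_pred=-1.9821  r=1.3321  x^+=-0.8858  v^+=0.0410  a^+=-0.0145
step 4: x_pred=-0.8446  r=6.2246  x^+=4.2782  v^+=1.6280  a^+=1.0083
step 5: x_pred=7.2761  r=-1.3461  x^+=6.1683  v^+=2.6016  a^+=0.7871
step 6: x_pred=10.2517  r=-12.5717  x^+=-0.0948  v^+=0.3890  a^+=-1.2787
step 7: x_pred=-0.6824  r=2.1824  x^+=1.1137  v^+=-0.7230  a^+=-0.9201

a_post = -0.9201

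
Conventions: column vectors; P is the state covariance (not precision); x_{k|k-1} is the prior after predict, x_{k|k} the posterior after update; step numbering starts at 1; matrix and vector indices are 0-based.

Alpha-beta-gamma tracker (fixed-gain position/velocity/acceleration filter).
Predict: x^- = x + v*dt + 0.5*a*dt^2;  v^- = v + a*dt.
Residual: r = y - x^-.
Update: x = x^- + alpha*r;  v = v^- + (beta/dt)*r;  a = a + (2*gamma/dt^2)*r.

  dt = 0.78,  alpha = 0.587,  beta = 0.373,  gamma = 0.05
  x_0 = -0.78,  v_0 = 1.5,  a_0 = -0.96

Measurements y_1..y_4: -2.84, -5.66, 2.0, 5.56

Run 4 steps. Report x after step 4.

step 1: x_pred=0.0980  r=-2.9380  x^+=-1.6266  v^+=-0.6538  a^+=-1.4429
step 2: x_pred=-2.5755  r=-3.0845  x^+=-4.3861  v^+=-3.2542  a^+=-1.9499
step 3: x_pred=-7.5176  r=9.5176  x^+=-1.9308  v^+=-0.2238  a^+=-0.3855
step 4: x_pred=-2.2226  r=7.7826  x^+=2.3458  v^+=3.1972  a^+=0.8937

x_post = 2.3458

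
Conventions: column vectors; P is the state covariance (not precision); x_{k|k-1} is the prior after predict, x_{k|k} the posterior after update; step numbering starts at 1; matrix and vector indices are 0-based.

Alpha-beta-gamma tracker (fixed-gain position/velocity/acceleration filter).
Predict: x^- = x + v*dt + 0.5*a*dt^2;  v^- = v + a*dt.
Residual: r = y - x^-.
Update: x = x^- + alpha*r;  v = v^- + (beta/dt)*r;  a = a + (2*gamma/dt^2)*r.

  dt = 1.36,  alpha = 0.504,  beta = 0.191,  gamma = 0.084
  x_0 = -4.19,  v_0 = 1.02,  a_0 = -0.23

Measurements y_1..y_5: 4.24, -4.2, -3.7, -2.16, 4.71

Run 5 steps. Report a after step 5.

a_post = 0.0286

step 1: x_pred=-3.0155  r=7.2555  x^+=0.6413  v^+=1.7262  a^+=0.4290
step 2: x_pred=3.3856  r=-7.5856  x^+=-0.4375  v^+=1.2443  a^+=-0.2600
step 3: x_pred=1.0143  r=-4.7143  x^+=-1.3617  v^+=0.2286  a^+=-0.6882
step 4: x_pred=-1.6872  r=-0.4728  x^+=-1.9255  v^+=-0.7737  a^+=-0.7311
step 5: x_pred=-3.6539  r=8.3639  x^+=0.5615  v^+=-0.5934  a^+=0.0286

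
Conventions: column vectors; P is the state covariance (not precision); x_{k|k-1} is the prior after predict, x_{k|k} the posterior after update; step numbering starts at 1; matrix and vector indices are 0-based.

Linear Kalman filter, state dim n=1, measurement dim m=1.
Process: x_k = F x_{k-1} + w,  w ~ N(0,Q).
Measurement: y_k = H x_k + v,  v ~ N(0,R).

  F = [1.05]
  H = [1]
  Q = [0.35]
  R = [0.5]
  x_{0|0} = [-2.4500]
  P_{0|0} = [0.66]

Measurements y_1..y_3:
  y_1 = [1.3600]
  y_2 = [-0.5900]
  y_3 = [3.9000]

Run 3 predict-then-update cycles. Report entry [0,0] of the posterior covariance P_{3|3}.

P_post[0,0] = 0.2875

step 1: x^-=[-2.5725]  P^-=[1.0777]  S=[1.5777]  K=[0.6831]  nu=[3.9325]  x^+=[0.1137]  P^+=[0.3415]
step 2: x^-=[0.1194]  P^-=[0.7265]  S=[1.2265]  K=[0.5924]  nu=[-0.7094]  x^+=[-0.3008]  P^+=[0.2962]
step 3: x^-=[-0.3159]  P^-=[0.6765]  S=[1.1765]  K=[0.5750]  nu=[4.2159]  x^+=[2.1084]  P^+=[0.2875]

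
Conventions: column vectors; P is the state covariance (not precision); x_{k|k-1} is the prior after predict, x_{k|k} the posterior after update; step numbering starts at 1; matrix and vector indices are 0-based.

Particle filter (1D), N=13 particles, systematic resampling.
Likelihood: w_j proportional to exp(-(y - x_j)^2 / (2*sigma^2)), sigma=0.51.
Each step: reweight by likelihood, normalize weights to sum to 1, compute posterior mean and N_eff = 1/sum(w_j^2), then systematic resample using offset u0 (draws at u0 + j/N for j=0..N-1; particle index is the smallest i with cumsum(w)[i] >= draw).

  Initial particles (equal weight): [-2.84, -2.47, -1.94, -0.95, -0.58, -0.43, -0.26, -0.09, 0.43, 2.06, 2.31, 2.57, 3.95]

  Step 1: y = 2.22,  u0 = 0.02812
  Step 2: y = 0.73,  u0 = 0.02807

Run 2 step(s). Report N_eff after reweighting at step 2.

step 1: w=[0.0000, 0.0000, 0.0000, 0.0000, 0.0000, 0.0000, 0.0000, 0.0000, 0.0008, 0.3484, 0.3604, 0.2892, 0.0012]  mean=2.2985  Neff=2.9856  idx=[9, 9, 9, 9, 9, 10, 10, 10, 10, 11, 11, 11, 11]
step 2: w=[0.1622, 0.1622, 0.1622, 0.1622, 0.1622, 0.0400, 0.0400, 0.0400, 0.0400, 0.0072, 0.0072, 0.0072, 0.0072]  mean=2.1148  Neff=7.2407  idx=[0, 0, 1, 1, 2, 2, 3, 3, 3, 4, 4, 6, 8]

N_eff = 7.2407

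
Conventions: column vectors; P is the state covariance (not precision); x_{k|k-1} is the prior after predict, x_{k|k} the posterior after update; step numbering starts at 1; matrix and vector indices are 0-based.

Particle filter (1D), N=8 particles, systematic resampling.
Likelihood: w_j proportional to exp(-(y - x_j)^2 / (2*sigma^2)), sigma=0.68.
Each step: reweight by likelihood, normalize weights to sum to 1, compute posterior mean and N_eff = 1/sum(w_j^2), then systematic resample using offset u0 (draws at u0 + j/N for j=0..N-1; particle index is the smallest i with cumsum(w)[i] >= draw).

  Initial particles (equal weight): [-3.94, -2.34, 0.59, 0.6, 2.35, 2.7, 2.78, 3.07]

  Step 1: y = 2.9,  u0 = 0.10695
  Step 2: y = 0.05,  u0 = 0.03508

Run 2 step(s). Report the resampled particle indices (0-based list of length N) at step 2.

resampled_idx = [0, 0, 0, 0, 0, 1, 2, 4]

step 1: w=[0.0000, 0.0000, 0.0009, 0.0009, 0.1981, 0.2632, 0.2706, 0.2664]  mean=2.7471  Neff=3.9576  idx=[4, 5, 5, 6, 6, 6, 7, 7]
step 2: w=[0.6141, 0.0943, 0.0943, 0.0592, 0.0592, 0.0592, 0.0098, 0.0098]  mean=2.5065  Neff=2.4651  idx=[0, 0, 0, 0, 0, 1, 2, 4]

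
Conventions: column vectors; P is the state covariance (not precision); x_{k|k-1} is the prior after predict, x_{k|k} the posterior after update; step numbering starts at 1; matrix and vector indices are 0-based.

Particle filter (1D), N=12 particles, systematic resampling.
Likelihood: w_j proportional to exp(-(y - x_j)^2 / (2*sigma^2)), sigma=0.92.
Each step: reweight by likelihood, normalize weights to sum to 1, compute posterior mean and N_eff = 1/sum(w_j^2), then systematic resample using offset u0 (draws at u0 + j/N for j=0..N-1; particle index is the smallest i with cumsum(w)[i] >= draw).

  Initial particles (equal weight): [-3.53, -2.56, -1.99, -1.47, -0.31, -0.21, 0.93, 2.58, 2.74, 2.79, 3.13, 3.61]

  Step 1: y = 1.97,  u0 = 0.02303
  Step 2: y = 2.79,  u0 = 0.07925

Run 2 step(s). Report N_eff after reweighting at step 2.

N_eff = 10.2521

step 1: w=[0.0000, 0.0000, 0.0000, 0.0003, 0.0134, 0.0174, 0.1521, 0.2313, 0.2030, 0.1937, 0.1301, 0.0588]  mean=2.4460  Neff=5.6754  idx=[5, 6, 7, 7, 7, 8, 8, 8, 9, 9, 10, 10]
step 2: w=[0.0005, 0.0131, 0.0982, 0.0982, 0.0982, 0.1006, 0.1006, 0.1006, 0.1008, 0.1008, 0.0941, 0.0941]  mean=2.7513  Neff=10.2521  idx=[2, 3, 4, 5, 6, 6, 7, 8, 9, 10, 11, 11]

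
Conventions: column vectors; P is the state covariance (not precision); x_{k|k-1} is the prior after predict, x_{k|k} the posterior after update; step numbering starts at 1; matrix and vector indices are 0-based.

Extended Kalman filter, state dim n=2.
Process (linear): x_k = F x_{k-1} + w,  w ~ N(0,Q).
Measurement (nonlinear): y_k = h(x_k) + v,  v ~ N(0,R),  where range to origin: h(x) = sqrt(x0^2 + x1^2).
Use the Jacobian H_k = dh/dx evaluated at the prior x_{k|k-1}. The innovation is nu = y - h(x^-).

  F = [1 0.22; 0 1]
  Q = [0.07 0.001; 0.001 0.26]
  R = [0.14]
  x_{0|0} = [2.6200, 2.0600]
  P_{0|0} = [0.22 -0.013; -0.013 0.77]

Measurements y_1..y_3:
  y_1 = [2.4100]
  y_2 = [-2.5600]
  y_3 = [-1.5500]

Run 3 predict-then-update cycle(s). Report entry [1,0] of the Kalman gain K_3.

K[1,0] = -0.8626

step 1: x^-=[3.0732, 2.0600]  P^-=[0.3215 0.1574; 0.1574 1.0300]  H_jac=[0.8307 0.5568]  S=[0.8268]  K=[0.4291; 0.8518]  nu=[-1.2898]  x^+=[2.5198, 0.9614]  P^+=[0.1693 -0.1448; -0.1448 0.4301]
step 2: x^-=[2.7313, 0.9614]  P^-=[0.1965 -0.0491; -0.0491 0.6901]  H_jac=[0.9433 0.3320]  S=[0.3601]  K=[0.4693; 0.5076]  nu=[-5.4556]  x^+=[0.1709, -1.8079]  P^+=[0.1171 -0.1349; -0.1349 0.5973]
step 3: x^-=[-0.2269, -1.8079]  P^-=[0.1567 -0.0025; -0.0025 0.8573]  H_jac=[-0.1245 -0.9922]  S=[0.9859]  K=[-0.0173; -0.8626]  nu=[-3.3720]  x^+=[-0.1686, 1.1007]  P^+=[0.1564 -0.0172; -0.0172 0.1239]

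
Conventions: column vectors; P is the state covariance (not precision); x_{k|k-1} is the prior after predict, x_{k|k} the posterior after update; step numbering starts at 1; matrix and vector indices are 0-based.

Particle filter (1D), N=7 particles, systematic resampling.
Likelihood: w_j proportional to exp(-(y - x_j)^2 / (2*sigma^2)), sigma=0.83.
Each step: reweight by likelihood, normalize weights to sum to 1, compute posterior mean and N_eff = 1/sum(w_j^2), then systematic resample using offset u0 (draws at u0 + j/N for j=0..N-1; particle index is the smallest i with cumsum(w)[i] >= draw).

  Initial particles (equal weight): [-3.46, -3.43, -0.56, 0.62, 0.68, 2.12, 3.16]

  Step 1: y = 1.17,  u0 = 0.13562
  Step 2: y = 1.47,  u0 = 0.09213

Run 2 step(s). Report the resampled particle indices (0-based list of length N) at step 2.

step 1: w=[0.0000, 0.0000, 0.0488, 0.3442, 0.3601, 0.2227, 0.0242]  mean=0.9795  Neff=3.3256  idx=[3, 3, 4, 4, 4, 5, 6]
step 2: w=[0.1497, 0.1497, 0.1608, 0.1608, 0.1608, 0.1862, 0.0318]  mean=1.0091  Neff=6.3241  idx=[0, 1, 2, 3, 4, 5, 5]

resampled_idx = [0, 1, 2, 3, 4, 5, 5]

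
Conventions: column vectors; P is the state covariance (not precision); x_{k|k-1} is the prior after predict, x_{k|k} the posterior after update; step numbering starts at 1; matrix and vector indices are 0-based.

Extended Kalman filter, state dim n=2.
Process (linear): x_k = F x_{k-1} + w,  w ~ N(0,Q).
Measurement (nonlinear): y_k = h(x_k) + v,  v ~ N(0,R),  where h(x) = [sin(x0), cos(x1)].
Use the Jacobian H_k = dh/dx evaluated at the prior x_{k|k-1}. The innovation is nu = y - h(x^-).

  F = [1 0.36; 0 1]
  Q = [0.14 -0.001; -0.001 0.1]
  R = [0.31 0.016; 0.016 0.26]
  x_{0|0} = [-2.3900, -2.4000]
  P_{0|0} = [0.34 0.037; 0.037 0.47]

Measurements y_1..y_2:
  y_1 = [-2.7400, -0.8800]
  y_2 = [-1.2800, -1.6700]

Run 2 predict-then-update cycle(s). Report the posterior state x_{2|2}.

step 1: x^-=[-3.2540, -2.4000]  P^-=[0.5676 0.2052; 0.2052 0.5700]  H_jac=[-0.9937 0.0000; 0.0000 0.6755]  S=[0.8704 -0.1217; -0.1217 0.5201]  K=[-0.6313 0.1187; -0.1352 0.7087]  nu=[-2.8522, -0.1426]  x^+=[-1.4703, -2.1156]  P^+=[0.1950 0.0308; 0.0308 0.2696]
step 2: x^-=[-2.2319, -2.1156]  P^-=[0.3921 0.1268; 0.1268 0.3696]  H_jac=[-0.6140 0.0000; 0.0000 0.8552]  S=[0.4578 -0.0506; -0.0506 0.5303]  K=[-0.5086 0.1560; -0.1053 0.5860]  nu=[-0.4907, -1.1518]  x^+=[-2.1620, -2.7388]  P^+=[0.2527 0.0379; 0.0379 0.1762]

x_post = [-2.1620, -2.7388]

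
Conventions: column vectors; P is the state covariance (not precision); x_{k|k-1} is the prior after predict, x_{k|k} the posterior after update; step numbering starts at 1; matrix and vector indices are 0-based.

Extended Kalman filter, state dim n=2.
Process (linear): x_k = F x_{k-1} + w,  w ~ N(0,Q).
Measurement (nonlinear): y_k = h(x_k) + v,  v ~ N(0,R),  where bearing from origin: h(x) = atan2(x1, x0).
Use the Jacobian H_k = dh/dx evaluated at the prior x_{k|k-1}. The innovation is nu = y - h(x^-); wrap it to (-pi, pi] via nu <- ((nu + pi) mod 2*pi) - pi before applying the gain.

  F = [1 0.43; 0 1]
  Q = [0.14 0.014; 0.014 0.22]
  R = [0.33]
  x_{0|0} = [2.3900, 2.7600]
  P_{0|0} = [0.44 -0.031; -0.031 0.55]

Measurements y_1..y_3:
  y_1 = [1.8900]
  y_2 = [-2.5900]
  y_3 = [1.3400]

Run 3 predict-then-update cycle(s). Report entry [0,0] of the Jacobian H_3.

step 1: x^-=[3.5768, 2.7600]  P^-=[0.6550 0.2195; 0.2195 0.7700]  H_jac=[-0.1352 0.1752]  S=[0.3552]  K=[-0.1411; 0.2963]  nu=[1.2328]  x^+=[3.4029, 3.1253]  P^+=[0.6480 0.2343; 0.2343 0.7388]
step 2: x^-=[4.7468, 3.1253]  P^-=[1.1261 0.5660; 0.5660 0.9588]  H_jac=[-0.0968 0.1470]  S=[0.3452]  K=[-0.0747; 0.2496]  nu=[3.1109]  x^+=[4.5144, 3.9017]  P^+=[1.1242 0.5725; 0.5725 0.9373]
step 3: x^-=[6.1922, 3.9017]  P^-=[1.9298 0.9895; 0.9895 1.1573]  H_jac=[-0.0728 0.1156]  S=[0.3390]  K=[-0.0772; 0.1820]  nu=[0.7777]  x^+=[6.1321, 4.0432]  P^+=[1.9278 0.9943; 0.9943 1.1461]

H_jac[0,0] = -0.0728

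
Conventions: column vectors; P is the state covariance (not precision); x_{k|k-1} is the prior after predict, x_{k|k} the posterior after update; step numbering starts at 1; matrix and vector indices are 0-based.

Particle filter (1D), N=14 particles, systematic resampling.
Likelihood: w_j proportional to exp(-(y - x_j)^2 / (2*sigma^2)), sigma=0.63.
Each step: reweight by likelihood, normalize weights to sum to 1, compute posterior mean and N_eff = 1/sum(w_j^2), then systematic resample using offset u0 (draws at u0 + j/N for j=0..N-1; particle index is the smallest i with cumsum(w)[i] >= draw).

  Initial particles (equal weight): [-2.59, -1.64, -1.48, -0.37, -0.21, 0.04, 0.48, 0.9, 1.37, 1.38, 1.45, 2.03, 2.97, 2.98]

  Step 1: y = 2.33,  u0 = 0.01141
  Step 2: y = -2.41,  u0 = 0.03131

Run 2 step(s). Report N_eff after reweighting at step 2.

step 1: w=[0.0000, 0.0000, 0.0000, 0.0000, 0.0001, 0.0004, 0.0042, 0.0239, 0.0985, 0.1009, 0.1186, 0.2808, 0.1878, 0.1847]  mean=2.1479  Neff=5.4711  idx=[7, 8, 9, 9, 10, 11, 11, 11, 11, 12, 12, 12, 13, 13]
step 2: w=[0.9530, 0.0143, 0.0130, 0.0130, 0.0066, 0.0000, 0.0000, 0.0000, 0.0000, 0.0000, 0.0000, 0.0000, 0.0000, 0.0000]  mean=0.9229  Neff=1.1005  idx=[0, 0, 0, 0, 0, 0, 0, 0, 0, 0, 0, 0, 0, 1]

N_eff = 1.1005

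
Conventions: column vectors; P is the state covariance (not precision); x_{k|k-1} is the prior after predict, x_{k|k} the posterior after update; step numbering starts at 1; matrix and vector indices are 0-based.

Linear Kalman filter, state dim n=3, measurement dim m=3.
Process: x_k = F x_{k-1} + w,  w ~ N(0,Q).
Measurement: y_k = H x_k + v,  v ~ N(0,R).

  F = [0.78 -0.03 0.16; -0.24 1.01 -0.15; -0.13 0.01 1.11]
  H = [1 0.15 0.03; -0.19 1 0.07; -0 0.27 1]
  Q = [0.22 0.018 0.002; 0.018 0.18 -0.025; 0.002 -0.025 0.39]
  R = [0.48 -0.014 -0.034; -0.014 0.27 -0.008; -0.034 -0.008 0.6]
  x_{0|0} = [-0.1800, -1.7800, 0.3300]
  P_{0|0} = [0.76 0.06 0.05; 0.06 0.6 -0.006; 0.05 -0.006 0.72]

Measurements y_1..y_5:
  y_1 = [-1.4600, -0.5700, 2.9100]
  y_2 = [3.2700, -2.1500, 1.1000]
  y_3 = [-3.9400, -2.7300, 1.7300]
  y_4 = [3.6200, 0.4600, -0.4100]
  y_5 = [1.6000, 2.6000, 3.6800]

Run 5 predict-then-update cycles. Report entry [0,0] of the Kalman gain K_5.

K[0,0] = 0.4060

step 1: x^-=[-0.0342, -1.8041, 0.3719]  P^-=[0.7111 -0.1208 0.0958; -0.1208 0.8284 -0.1422; 0.0958 -0.1422 1.2753]  S=[1.1791 -0.1391 0.0785; -0.1391 1.1537 0.1481; 0.0785 0.1481 1.8589]  K=[0.5710 -0.1499 0.0218; 0.0882 0.7423 -0.0190; 0.0336 -0.1443 0.6755]  nu=[-1.1663, 1.2016, 3.0252]  x^+=[-0.8144, -1.0725, 2.2028]  P^+=[0.2750 0.0040 -0.0062; 0.0040 0.2054 -0.0758; -0.0062 -0.0758 0.4258]
step 2: x^-=[-0.2506, -1.2182, 2.5402]  P^-=[0.3974 -0.0583 0.0469; -0.0583 0.4355 -0.1691; 0.0469 -0.1691 0.9194]  S=[0.8718 -0.0828 0.0156; -0.0828 0.7216 -0.0043; 0.0156 -0.0043 1.4598]  K=[0.4347 -0.1310 0.0163; 0.0606 0.6092 -0.0342; 0.0313 -0.1504 0.5977]  nu=[3.6271, -1.1572, -1.1113]  x^+=[1.4595, -1.6653, 2.1636]  P^+=[0.2102 -0.0014 -0.0036; -0.0014 0.1688 -0.0730; -0.0036 -0.0730 0.3785]
step 3: x^-=[1.5346, -2.3568, 2.1952]  P^-=[0.3576 -0.0482 0.0471; -0.0482 0.3953 -0.1604; 0.0471 -0.1604 0.8593]  S=[0.8342 -0.0712 0.0165; -0.0712 0.6771 -0.0110; 0.0165 -0.0110 1.4015]  K=[0.4108 -0.1232 0.0185; 0.0582 0.5864 -0.0344; 0.0344 -0.1482 0.5807]  nu=[-5.1869, -0.2353, 0.1711]  x^+=[-0.5643, -2.8026, 2.1511]  P^+=[0.1985 -0.0013 -0.0015; -0.0013 0.1625 -0.0712; -0.0015 -0.0712 0.3676]
step 4: x^-=[-0.0119, -3.0178, 2.4330]  P^-=[0.3507 -0.0456 0.0481; -0.0456 0.3876 -0.1575; 0.0481 -0.1575 0.8452]  S=[0.8280 -0.0683 0.0179; -0.0683 0.6684 -0.0115; 0.0179 -0.0115 1.3884]  K=[0.4067 -0.1210 0.0195; 0.0582 0.5817 -0.0340; 0.0355 -0.1473 0.5764]  nu=[4.0116, 3.3053, -2.0282]  x^+=[1.1801, -0.7927, 0.9196]  P^+=[0.1964 -0.0011 -0.0008; -0.0011 0.1612 -0.0706; -0.0008 -0.0706 0.3649]
step 5: x^-=[1.0914, -1.2218, 0.8594]  P^-=[0.3495 -0.0449 0.0483; -0.0449 0.3859 -0.1567; 0.0483 -0.1567 0.8416]  S=[0.8270 -0.0676 0.0183; -0.0676 0.6665 -0.0114; 0.0183 -0.0114 1.3851]  K=[0.4060 -0.1204 0.0198; 0.0582 0.5807 -0.0339; 0.0358 -0.1470 0.5754]  nu=[0.6661, 3.9690, 3.1505]  x^+=[0.9462, 1.0150, 2.1126]  P^+=[0.1961 -0.0011 -0.0007; -0.0011 0.1610 -0.0704; -0.0007 -0.0704 0.3642]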